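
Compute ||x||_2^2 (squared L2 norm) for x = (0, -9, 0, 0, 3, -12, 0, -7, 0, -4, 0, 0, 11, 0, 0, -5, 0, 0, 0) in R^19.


Non-zero entries: [(1, -9), (4, 3), (5, -12), (7, -7), (9, -4), (12, 11), (15, -5)]
Squares: [81, 9, 144, 49, 16, 121, 25]
||x||_2^2 = sum = 445.

445


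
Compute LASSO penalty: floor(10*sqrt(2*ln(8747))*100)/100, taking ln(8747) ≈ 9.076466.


ln(8747) ≈ 9.076466.
2*ln(n) ≈ 18.152932.
sqrt(2*ln(n)) ≈ sqrt(18.152932) ≈ 4.260626.
lambda ≈ 10*4.260626 = 42.60626.
floor(lambda*100)/100 = 42.60.

42.60


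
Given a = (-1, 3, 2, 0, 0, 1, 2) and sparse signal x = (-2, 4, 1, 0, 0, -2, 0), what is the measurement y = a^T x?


Non-zero terms: ['-1*-2', '3*4', '2*1', '1*-2']
Products: [2, 12, 2, -2]
y = sum = 14.

14


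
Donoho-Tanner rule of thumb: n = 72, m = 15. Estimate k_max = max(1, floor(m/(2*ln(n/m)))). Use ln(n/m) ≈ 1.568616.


n/m = 72/15 = 24/5.
ln(n/m) ≈ 1.568616.
2*ln(n/m) ≈ 3.137232.
m/(2*ln(n/m)) ≈ 15/3.137232 ≈ 4.7813.
floor = 4.
k_max = max(1, 4) = 4.

4


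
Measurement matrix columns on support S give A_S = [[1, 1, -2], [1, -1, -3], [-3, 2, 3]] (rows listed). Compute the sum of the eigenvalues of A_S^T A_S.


Sum of eigenvalues of A_S^T A_S = trace(A_S^T A_S) = sum of squared column norms of A_S.
A_S^T A_S diagonal: [11, 6, 22].
trace = 11 + 6 + 22 = 39.

39


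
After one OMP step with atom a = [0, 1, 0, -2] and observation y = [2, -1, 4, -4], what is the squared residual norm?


a^T a = 5.
a^T y = 7.
coeff = 7/5 = 7/5.
||r||^2 = 136/5.

136/5


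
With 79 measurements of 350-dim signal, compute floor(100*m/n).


100*m/n = 100*79/350 ≈ 22.5714.
floor = 22.

22


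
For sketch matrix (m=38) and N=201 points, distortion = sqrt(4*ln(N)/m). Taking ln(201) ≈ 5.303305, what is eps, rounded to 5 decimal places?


ln(201) ≈ 5.303305.
4*ln(N)/m ≈ 4*5.303305/38 ≈ 0.55824263.
eps = sqrt(0.55824263) ≈ 0.7471564 ≈ 0.74716.

0.74716


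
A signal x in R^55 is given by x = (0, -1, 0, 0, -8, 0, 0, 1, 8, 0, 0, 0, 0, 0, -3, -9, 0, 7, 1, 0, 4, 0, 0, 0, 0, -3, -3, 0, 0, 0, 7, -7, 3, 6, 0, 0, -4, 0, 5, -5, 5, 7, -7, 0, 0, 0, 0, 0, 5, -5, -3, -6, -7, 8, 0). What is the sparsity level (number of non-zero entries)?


Non-zero positions: [1, 4, 7, 8, 14, 15, 17, 18, 20, 25, 26, 30, 31, 32, 33, 36, 38, 39, 40, 41, 42, 48, 49, 50, 51, 52, 53].
Sparsity = 27.

27


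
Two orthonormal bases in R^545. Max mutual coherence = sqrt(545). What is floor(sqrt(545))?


23^2 = 529 <= 545 < 576 = 24^2, so 23 <= sqrt(545) < 24.
floor(sqrt(545)) = 23.

23


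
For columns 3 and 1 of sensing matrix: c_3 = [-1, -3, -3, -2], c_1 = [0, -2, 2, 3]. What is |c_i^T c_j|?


Inner product: -1*0 + -3*-2 + -3*2 + -2*3
Products: [0, 6, -6, -6]
Sum = -6.
|dot| = 6.

6


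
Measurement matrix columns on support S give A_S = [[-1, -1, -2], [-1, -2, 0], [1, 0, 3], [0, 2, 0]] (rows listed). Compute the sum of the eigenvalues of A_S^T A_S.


Sum of eigenvalues of A_S^T A_S = trace(A_S^T A_S) = sum of squared column norms of A_S.
A_S^T A_S diagonal: [3, 9, 13].
trace = 3 + 9 + 13 = 25.

25


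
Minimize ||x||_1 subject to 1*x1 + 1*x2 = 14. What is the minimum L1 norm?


Axis intercepts:
  x1 = 14, x2 = 0: L1 = 14
  x1 = 0, x2 = 14: L1 = 14
x* = (14, 0)
||x*||_1 = 14.

14


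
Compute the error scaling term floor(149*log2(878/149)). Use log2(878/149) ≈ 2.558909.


log2(n/k) = log2(878/149) ≈ 2.558909.
k*log2(n/k) ≈ 149*2.558909 = 381.277441.
floor(381.277441) = 381.

381


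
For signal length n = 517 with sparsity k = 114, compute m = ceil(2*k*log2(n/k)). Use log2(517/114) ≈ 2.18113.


log2(n/k) = log2(517/114) ≈ 2.18113.
2*k*log2(n/k) ≈ 2*114*2.18113 = 497.29764.
m = ceil(497.29764) = 498.

498


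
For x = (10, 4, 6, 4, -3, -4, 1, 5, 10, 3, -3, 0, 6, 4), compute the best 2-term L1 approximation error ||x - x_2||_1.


Sorted |x_i| descending: [10, 10, 6, 6, 5, 4, 4, 4, 4, 3, 3, 3, 1, 0]
Keep top 2: [10, 10]
Tail entries: [6, 6, 5, 4, 4, 4, 4, 3, 3, 3, 1, 0]
L1 error = sum of tail = 43.

43


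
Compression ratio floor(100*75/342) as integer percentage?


100*m/n = 100*75/342 ≈ 21.9298.
floor = 21.

21


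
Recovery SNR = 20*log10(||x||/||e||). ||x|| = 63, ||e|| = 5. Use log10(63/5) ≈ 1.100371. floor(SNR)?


||x||/||e|| = 63/5.
log10(63/5) ≈ 1.100371.
20*log10(||x||/||e||) ≈ 20*1.100371 = 22.00742.
floor(22.00742) = 22.

22


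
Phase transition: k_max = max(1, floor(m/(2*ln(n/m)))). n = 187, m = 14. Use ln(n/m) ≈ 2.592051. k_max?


n/m = 187/14.
ln(n/m) ≈ 2.592051.
2*ln(n/m) ≈ 5.184102.
m/(2*ln(n/m)) ≈ 14/5.184102 ≈ 2.7006.
floor = 2.
k_max = max(1, 2) = 2.

2


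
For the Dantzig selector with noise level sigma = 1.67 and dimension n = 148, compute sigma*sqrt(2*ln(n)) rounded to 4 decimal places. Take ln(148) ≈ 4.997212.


ln(148) ≈ 4.997212.
2*ln(n) ≈ 9.994424.
sqrt(2*ln(n)) ≈ sqrt(9.994424) ≈ 3.161396.
threshold ≈ 1.67*3.161396 = 5.27953132 ≈ 5.2795.

5.2795


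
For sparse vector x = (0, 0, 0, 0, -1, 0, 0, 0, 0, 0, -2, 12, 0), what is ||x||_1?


Non-zero entries: [(4, -1), (10, -2), (11, 12)]
Absolute values: [1, 2, 12]
||x||_1 = sum = 15.

15


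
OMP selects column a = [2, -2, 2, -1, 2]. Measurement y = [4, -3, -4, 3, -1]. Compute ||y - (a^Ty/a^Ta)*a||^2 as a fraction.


a^T a = 17.
a^T y = 1.
coeff = 1/17 = 1/17.
||r||^2 = 866/17.

866/17


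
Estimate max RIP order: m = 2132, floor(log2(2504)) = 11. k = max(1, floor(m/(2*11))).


floor(log2(2504)) = 11.
2*11 = 22.
m/(2*floor(log2(n))) = 2132/22 ≈ 96.9091.
floor = 96.
k = max(1, 96) = 96.

96


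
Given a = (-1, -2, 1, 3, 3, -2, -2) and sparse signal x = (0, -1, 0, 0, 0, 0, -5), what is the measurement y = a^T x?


Non-zero terms: ['-2*-1', '-2*-5']
Products: [2, 10]
y = sum = 12.

12


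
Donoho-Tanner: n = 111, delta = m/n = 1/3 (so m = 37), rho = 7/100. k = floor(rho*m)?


m = 1/3*111 = 37.
rho = 7/100.
rho*m = 7/100*37 = 2.59.
k = floor(2.59) = 2.

2


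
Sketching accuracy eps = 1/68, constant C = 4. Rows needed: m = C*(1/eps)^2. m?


1/eps = 68.
(1/eps)^2 = 4624.
m = 4*4624 = 18496.

18496


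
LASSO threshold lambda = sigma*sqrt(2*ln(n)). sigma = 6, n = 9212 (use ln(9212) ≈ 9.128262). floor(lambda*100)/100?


ln(9212) ≈ 9.128262.
2*ln(n) ≈ 18.256524.
sqrt(2*ln(n)) ≈ sqrt(18.256524) ≈ 4.272765.
lambda ≈ 6*4.272765 = 25.63659.
floor(lambda*100)/100 = 25.63.

25.63


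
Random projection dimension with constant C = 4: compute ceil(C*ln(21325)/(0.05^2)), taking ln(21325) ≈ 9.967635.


ln(21325) ≈ 9.967635.
eps^2 = 0.05^2 = 0.0025.
C*ln(N)/eps^2 ≈ 4*9.967635/0.0025 ≈ 15948.216.
m = ceil(15948.216) = 15949.

15949


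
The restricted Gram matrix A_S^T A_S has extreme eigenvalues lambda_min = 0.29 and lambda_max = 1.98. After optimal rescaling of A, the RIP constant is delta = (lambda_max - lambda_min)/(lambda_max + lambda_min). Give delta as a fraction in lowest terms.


lambda_max - lambda_min = 1.98 - 0.29 = 1.69.
lambda_max + lambda_min = 1.98 + 0.29 = 2.27.
delta = 1.69/2.27 = 169/227.

169/227


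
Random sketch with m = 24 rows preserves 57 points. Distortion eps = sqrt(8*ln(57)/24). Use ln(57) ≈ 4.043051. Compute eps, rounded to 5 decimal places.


ln(57) ≈ 4.043051.
8*ln(N)/m ≈ 8*4.043051/24 ≈ 1.34768367.
eps = sqrt(1.34768367) ≈ 1.1608978 ≈ 1.16090.

1.16090


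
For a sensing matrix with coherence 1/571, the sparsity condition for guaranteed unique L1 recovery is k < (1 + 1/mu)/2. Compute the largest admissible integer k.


1/mu = 571.
1 + 1/mu = 572.
(1 + 1/mu)/2 = 286 is an integer and the inequality is strict, so k_max = 286 - 1 = 285.

285


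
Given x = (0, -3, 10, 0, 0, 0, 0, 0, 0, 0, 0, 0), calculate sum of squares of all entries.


Non-zero entries: [(1, -3), (2, 10)]
Squares: [9, 100]
||x||_2^2 = sum = 109.

109


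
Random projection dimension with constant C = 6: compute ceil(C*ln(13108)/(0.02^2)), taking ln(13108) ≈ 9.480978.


ln(13108) ≈ 9.480978.
eps^2 = 0.02^2 = 0.0004.
C*ln(N)/eps^2 ≈ 6*9.480978/0.0004 ≈ 142214.67.
m = ceil(142214.67) = 142215.

142215


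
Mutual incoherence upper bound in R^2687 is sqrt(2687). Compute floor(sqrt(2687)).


51^2 = 2601 <= 2687 < 2704 = 52^2, so 51 <= sqrt(2687) < 52.
floor(sqrt(2687)) = 51.

51


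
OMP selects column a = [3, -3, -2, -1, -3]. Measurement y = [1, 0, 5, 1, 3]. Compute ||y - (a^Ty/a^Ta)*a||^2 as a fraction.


a^T a = 32.
a^T y = -17.
coeff = -17/32 = -17/32.
||r||^2 = 863/32.

863/32


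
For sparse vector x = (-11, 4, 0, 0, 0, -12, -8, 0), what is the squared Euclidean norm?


Non-zero entries: [(0, -11), (1, 4), (5, -12), (6, -8)]
Squares: [121, 16, 144, 64]
||x||_2^2 = sum = 345.

345


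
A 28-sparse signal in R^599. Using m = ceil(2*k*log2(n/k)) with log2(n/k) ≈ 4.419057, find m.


log2(n/k) = log2(599/28) ≈ 4.419057.
2*k*log2(n/k) ≈ 2*28*4.419057 = 247.467192.
m = ceil(247.467192) = 248.

248


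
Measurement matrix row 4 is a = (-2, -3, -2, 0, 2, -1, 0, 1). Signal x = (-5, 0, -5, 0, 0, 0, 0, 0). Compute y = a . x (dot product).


Non-zero terms: ['-2*-5', '-2*-5']
Products: [10, 10]
y = sum = 20.

20


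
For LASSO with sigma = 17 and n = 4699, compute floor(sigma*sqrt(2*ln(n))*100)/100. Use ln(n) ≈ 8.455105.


ln(4699) ≈ 8.455105.
2*ln(n) ≈ 16.91021.
sqrt(2*ln(n)) ≈ sqrt(16.91021) ≈ 4.112203.
lambda ≈ 17*4.112203 = 69.907451.
floor(lambda*100)/100 = 69.90.

69.90


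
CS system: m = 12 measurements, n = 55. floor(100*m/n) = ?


100*m/n = 100*12/55 ≈ 21.8182.
floor = 21.

21


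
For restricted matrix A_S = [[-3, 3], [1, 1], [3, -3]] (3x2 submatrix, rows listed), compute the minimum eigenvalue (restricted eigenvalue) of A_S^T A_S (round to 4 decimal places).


A_S^T A_S = [[19, -17], [-17, 19]].
trace = 38.
det = 72.
disc = trace^2 - 4*det = 1444 - 4*72 = 1156.
sqrt(1156) = 34.
lam_min = (38 - 34)/2 = 2 = 2.0000.

2.0000


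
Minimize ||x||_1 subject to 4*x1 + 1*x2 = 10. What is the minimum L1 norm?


Axis intercepts:
  x1 = 5/2, x2 = 0: L1 = 5/2
  x1 = 0, x2 = 10: L1 = 10
x* = (5/2, 0)
||x*||_1 = 5/2.

5/2


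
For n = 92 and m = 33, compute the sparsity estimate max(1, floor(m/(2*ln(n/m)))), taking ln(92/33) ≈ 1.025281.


n/m = 92/33.
ln(n/m) ≈ 1.025281.
2*ln(n/m) ≈ 2.050562.
m/(2*ln(n/m)) ≈ 33/2.050562 ≈ 16.0931.
floor = 16.
k_max = max(1, 16) = 16.

16


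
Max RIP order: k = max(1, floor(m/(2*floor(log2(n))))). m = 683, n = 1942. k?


floor(log2(1942)) = 10.
2*10 = 20.
m/(2*floor(log2(n))) = 683/20 ≈ 34.15.
floor = 34.
k = max(1, 34) = 34.

34


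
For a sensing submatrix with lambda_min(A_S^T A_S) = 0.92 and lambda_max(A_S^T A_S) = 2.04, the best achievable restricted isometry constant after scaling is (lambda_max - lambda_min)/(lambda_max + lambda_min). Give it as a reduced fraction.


lambda_max - lambda_min = 2.04 - 0.92 = 1.12.
lambda_max + lambda_min = 2.04 + 0.92 = 2.96.
delta = 1.12/2.96 = 112/296 = 14/37.

14/37


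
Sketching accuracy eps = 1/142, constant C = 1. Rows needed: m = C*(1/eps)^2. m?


1/eps = 142.
(1/eps)^2 = 20164.
m = 1*20164 = 20164.

20164


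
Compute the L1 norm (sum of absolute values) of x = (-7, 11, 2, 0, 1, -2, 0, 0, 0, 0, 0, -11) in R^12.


Non-zero entries: [(0, -7), (1, 11), (2, 2), (4, 1), (5, -2), (11, -11)]
Absolute values: [7, 11, 2, 1, 2, 11]
||x||_1 = sum = 34.

34


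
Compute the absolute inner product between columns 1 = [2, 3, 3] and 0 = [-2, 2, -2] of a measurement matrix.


Inner product: 2*-2 + 3*2 + 3*-2
Products: [-4, 6, -6]
Sum = -4.
|dot| = 4.

4


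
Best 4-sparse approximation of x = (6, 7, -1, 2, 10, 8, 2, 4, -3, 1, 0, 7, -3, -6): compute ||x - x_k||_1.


Sorted |x_i| descending: [10, 8, 7, 7, 6, 6, 4, 3, 3, 2, 2, 1, 1, 0]
Keep top 4: [10, 8, 7, 7]
Tail entries: [6, 6, 4, 3, 3, 2, 2, 1, 1, 0]
L1 error = sum of tail = 28.

28


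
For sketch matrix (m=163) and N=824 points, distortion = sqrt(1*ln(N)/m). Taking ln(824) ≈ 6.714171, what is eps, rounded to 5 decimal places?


ln(824) ≈ 6.714171.
1*ln(N)/m ≈ 1*6.714171/163 ≈ 0.04119123.
eps = sqrt(0.04119123) ≈ 0.2029562 ≈ 0.20296.

0.20296


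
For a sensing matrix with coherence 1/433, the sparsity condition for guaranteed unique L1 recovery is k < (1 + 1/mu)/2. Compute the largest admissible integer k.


1/mu = 433.
1 + 1/mu = 434.
(1 + 1/mu)/2 = 217 is an integer and the inequality is strict, so k_max = 217 - 1 = 216.

216


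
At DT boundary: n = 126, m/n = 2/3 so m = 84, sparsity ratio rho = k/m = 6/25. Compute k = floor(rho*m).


m = 2/3*126 = 84.
rho = 6/25.
rho*m = 6/25*84 = 20.16.
k = floor(20.16) = 20.

20


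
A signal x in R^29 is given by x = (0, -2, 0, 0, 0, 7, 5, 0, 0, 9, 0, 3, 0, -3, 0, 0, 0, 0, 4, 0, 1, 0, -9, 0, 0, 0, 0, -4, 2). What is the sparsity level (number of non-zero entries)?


Non-zero positions: [1, 5, 6, 9, 11, 13, 18, 20, 22, 27, 28].
Sparsity = 11.

11


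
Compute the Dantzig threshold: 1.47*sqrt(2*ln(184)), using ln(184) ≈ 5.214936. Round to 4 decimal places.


ln(184) ≈ 5.214936.
2*ln(n) ≈ 10.429872.
sqrt(2*ln(n)) ≈ sqrt(10.429872) ≈ 3.229531.
threshold ≈ 1.47*3.229531 = 4.74741057 ≈ 4.7474.

4.7474


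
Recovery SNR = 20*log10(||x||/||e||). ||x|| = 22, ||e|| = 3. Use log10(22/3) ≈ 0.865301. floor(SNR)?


||x||/||e|| = 22/3.
log10(22/3) ≈ 0.865301.
20*log10(||x||/||e||) ≈ 20*0.865301 = 17.30602.
floor(17.30602) = 17.

17


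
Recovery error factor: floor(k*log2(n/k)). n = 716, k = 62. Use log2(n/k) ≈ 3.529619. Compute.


log2(n/k) = log2(716/62) ≈ 3.529619.
k*log2(n/k) ≈ 62*3.529619 = 218.836378.
floor(218.836378) = 218.

218


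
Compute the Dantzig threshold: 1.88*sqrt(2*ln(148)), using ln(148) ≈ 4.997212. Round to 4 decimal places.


ln(148) ≈ 4.997212.
2*ln(n) ≈ 9.994424.
sqrt(2*ln(n)) ≈ sqrt(9.994424) ≈ 3.161396.
threshold ≈ 1.88*3.161396 = 5.94342448 ≈ 5.9434.

5.9434


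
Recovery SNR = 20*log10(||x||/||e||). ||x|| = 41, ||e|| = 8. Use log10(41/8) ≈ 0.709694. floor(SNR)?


||x||/||e|| = 41/8.
log10(41/8) ≈ 0.709694.
20*log10(||x||/||e||) ≈ 20*0.709694 = 14.19388.
floor(14.19388) = 14.

14


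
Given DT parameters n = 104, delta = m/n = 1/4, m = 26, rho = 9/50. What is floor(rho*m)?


m = 1/4*104 = 26.
rho = 9/50.
rho*m = 9/50*26 = 4.68.
k = floor(4.68) = 4.

4


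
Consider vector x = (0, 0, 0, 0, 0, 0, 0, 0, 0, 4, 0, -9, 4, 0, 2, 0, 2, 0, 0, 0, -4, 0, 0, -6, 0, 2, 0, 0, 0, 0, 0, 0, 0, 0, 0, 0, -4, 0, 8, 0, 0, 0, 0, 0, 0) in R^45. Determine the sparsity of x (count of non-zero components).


Non-zero positions: [9, 11, 12, 14, 16, 20, 23, 25, 36, 38].
Sparsity = 10.

10


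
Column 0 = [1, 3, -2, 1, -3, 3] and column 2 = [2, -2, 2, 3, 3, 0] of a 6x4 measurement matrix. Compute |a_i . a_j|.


Inner product: 1*2 + 3*-2 + -2*2 + 1*3 + -3*3 + 3*0
Products: [2, -6, -4, 3, -9, 0]
Sum = -14.
|dot| = 14.

14


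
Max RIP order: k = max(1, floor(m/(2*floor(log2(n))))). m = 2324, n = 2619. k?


floor(log2(2619)) = 11.
2*11 = 22.
m/(2*floor(log2(n))) = 2324/22 ≈ 105.6364.
floor = 105.
k = max(1, 105) = 105.

105


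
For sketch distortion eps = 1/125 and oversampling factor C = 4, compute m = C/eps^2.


1/eps = 125.
(1/eps)^2 = 15625.
m = 4*15625 = 62500.

62500


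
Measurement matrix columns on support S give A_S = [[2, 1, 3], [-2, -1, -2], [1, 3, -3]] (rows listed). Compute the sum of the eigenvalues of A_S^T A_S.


Sum of eigenvalues of A_S^T A_S = trace(A_S^T A_S) = sum of squared column norms of A_S.
A_S^T A_S diagonal: [9, 11, 22].
trace = 9 + 11 + 22 = 42.

42


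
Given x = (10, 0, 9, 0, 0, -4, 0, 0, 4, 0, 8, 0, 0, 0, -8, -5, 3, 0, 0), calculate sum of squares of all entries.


Non-zero entries: [(0, 10), (2, 9), (5, -4), (8, 4), (10, 8), (14, -8), (15, -5), (16, 3)]
Squares: [100, 81, 16, 16, 64, 64, 25, 9]
||x||_2^2 = sum = 375.

375


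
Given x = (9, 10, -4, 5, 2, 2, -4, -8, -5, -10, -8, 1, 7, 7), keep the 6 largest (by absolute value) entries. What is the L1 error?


Sorted |x_i| descending: [10, 10, 9, 8, 8, 7, 7, 5, 5, 4, 4, 2, 2, 1]
Keep top 6: [10, 10, 9, 8, 8, 7]
Tail entries: [7, 5, 5, 4, 4, 2, 2, 1]
L1 error = sum of tail = 30.

30


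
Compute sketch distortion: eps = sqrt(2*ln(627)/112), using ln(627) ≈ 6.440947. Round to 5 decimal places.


ln(627) ≈ 6.440947.
2*ln(N)/m ≈ 2*6.440947/112 ≈ 0.11501691.
eps = sqrt(0.11501691) ≈ 0.3391414 ≈ 0.33914.

0.33914


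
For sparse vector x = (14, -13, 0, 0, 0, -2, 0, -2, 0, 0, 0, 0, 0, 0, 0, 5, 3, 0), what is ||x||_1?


Non-zero entries: [(0, 14), (1, -13), (5, -2), (7, -2), (15, 5), (16, 3)]
Absolute values: [14, 13, 2, 2, 5, 3]
||x||_1 = sum = 39.

39


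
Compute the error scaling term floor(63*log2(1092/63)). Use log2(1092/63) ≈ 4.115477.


log2(n/k) = log2(1092/63) ≈ 4.115477.
k*log2(n/k) ≈ 63*4.115477 = 259.275051.
floor(259.275051) = 259.

259


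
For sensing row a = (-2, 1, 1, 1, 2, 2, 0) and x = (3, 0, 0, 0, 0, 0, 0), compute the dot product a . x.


Non-zero terms: ['-2*3']
Products: [-6]
y = sum = -6.

-6


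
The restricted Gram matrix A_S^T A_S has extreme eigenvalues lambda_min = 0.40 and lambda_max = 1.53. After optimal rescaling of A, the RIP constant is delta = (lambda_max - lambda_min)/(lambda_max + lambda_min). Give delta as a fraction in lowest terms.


lambda_max - lambda_min = 1.53 - 0.40 = 1.13.
lambda_max + lambda_min = 1.53 + 0.40 = 1.93.
delta = 1.13/1.93 = 113/193.

113/193


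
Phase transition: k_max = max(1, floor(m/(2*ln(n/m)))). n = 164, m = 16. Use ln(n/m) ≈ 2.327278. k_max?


n/m = 164/16 = 41/4.
ln(n/m) ≈ 2.327278.
2*ln(n/m) ≈ 4.654556.
m/(2*ln(n/m)) ≈ 16/4.654556 ≈ 3.4375.
floor = 3.
k_max = max(1, 3) = 3.

3


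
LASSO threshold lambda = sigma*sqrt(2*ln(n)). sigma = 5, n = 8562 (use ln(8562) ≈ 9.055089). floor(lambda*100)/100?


ln(8562) ≈ 9.055089.
2*ln(n) ≈ 18.110178.
sqrt(2*ln(n)) ≈ sqrt(18.110178) ≈ 4.255605.
lambda ≈ 5*4.255605 = 21.278025.
floor(lambda*100)/100 = 21.27.

21.27


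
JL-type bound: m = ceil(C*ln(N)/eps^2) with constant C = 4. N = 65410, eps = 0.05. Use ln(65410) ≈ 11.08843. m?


ln(65410) ≈ 11.08843.
eps^2 = 0.05^2 = 0.0025.
C*ln(N)/eps^2 ≈ 4*11.08843/0.0025 ≈ 17741.488.
m = ceil(17741.488) = 17742.

17742


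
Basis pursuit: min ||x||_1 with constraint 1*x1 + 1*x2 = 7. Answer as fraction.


Axis intercepts:
  x1 = 7, x2 = 0: L1 = 7
  x1 = 0, x2 = 7: L1 = 7
x* = (7, 0)
||x*||_1 = 7.

7


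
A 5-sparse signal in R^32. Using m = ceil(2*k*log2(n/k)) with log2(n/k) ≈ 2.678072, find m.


log2(n/k) = log2(32/5) ≈ 2.678072.
2*k*log2(n/k) ≈ 2*5*2.678072 = 26.78072.
m = ceil(26.78072) = 27.

27


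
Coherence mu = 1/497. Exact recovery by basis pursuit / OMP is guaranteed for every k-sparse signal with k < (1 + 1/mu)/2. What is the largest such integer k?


1/mu = 497.
1 + 1/mu = 498.
(1 + 1/mu)/2 = 249 is an integer and the inequality is strict, so k_max = 249 - 1 = 248.

248


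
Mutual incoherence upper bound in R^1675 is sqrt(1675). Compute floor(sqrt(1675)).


40^2 = 1600 <= 1675 < 1681 = 41^2, so 40 <= sqrt(1675) < 41.
floor(sqrt(1675)) = 40.

40


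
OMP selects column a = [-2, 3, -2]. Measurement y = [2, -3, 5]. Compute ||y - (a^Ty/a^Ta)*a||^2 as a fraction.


a^T a = 17.
a^T y = -23.
coeff = -23/17 = -23/17.
||r||^2 = 117/17.

117/17


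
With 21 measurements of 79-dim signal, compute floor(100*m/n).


100*m/n = 100*21/79 ≈ 26.5823.
floor = 26.

26


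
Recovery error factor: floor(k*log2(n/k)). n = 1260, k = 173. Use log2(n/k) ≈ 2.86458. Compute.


log2(n/k) = log2(1260/173) ≈ 2.86458.
k*log2(n/k) ≈ 173*2.86458 = 495.57234.
floor(495.57234) = 495.

495


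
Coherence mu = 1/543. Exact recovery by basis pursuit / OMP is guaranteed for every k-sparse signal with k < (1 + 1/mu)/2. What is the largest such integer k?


1/mu = 543.
1 + 1/mu = 544.
(1 + 1/mu)/2 = 272 is an integer and the inequality is strict, so k_max = 272 - 1 = 271.

271


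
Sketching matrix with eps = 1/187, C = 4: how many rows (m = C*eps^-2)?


1/eps = 187.
(1/eps)^2 = 34969.
m = 4*34969 = 139876.

139876


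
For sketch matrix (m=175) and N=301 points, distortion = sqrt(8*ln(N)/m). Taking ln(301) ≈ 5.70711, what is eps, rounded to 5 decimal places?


ln(301) ≈ 5.70711.
8*ln(N)/m ≈ 8*5.70711/175 ≈ 0.26089646.
eps = sqrt(0.26089646) ≈ 0.5107802 ≈ 0.51078.

0.51078


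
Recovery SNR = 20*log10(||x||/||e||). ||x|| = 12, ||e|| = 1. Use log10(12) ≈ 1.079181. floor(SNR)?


||x||/||e|| = 12/1 = 12.
log10(12) ≈ 1.079181.
20*log10(||x||/||e||) ≈ 20*1.079181 = 21.58362.
floor(21.58362) = 21.

21


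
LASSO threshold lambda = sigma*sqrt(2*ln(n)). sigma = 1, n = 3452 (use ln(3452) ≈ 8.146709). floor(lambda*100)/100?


ln(3452) ≈ 8.146709.
2*ln(n) ≈ 16.293418.
sqrt(2*ln(n)) ≈ sqrt(16.293418) ≈ 4.036511.
lambda ≈ 1*4.036511 = 4.036511.
floor(lambda*100)/100 = 4.03.

4.03


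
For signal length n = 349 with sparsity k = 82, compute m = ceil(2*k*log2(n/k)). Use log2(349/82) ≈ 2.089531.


log2(n/k) = log2(349/82) ≈ 2.089531.
2*k*log2(n/k) ≈ 2*82*2.089531 = 342.683084.
m = ceil(342.683084) = 343.

343


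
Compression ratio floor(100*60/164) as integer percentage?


100*m/n = 100*60/164 ≈ 36.5854.
floor = 36.

36


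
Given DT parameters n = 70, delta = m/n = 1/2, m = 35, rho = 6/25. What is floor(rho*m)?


m = 1/2*70 = 35.
rho = 6/25.
rho*m = 6/25*35 = 8.4.
k = floor(8.4) = 8.

8


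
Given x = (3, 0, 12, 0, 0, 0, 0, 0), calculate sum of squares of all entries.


Non-zero entries: [(0, 3), (2, 12)]
Squares: [9, 144]
||x||_2^2 = sum = 153.

153


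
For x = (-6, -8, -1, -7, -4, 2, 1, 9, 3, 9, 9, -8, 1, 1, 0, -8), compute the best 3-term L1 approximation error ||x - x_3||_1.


Sorted |x_i| descending: [9, 9, 9, 8, 8, 8, 7, 6, 4, 3, 2, 1, 1, 1, 1, 0]
Keep top 3: [9, 9, 9]
Tail entries: [8, 8, 8, 7, 6, 4, 3, 2, 1, 1, 1, 1, 0]
L1 error = sum of tail = 50.

50


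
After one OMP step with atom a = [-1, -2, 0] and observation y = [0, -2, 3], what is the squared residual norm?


a^T a = 5.
a^T y = 4.
coeff = 4/5 = 4/5.
||r||^2 = 49/5.

49/5


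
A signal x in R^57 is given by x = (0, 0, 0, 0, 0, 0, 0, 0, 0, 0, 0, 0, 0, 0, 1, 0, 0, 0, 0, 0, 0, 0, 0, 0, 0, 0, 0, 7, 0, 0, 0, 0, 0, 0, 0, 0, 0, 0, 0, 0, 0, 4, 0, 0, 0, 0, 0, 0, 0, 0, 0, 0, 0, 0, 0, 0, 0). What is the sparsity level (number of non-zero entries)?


Non-zero positions: [14, 27, 41].
Sparsity = 3.

3


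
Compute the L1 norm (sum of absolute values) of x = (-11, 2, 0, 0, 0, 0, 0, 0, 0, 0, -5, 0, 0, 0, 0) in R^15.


Non-zero entries: [(0, -11), (1, 2), (10, -5)]
Absolute values: [11, 2, 5]
||x||_1 = sum = 18.

18


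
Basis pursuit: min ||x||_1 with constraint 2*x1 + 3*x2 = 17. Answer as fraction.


Axis intercepts:
  x1 = 17/2, x2 = 0: L1 = 17/2
  x1 = 0, x2 = 17/3: L1 = 17/3
x* = (0, 17/3)
||x*||_1 = 17/3.

17/3


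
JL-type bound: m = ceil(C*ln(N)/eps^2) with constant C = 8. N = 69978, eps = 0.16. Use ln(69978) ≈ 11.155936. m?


ln(69978) ≈ 11.155936.
eps^2 = 0.16^2 = 0.0256.
C*ln(N)/eps^2 ≈ 8*11.155936/0.0256 ≈ 3486.23.
m = ceil(3486.23) = 3487.

3487


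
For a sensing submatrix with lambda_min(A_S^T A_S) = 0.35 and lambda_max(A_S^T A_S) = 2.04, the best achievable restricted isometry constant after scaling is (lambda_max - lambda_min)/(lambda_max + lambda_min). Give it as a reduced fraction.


lambda_max - lambda_min = 2.04 - 0.35 = 1.69.
lambda_max + lambda_min = 2.04 + 0.35 = 2.39.
delta = 1.69/2.39 = 169/239.

169/239


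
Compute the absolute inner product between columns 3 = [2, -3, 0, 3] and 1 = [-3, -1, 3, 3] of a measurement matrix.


Inner product: 2*-3 + -3*-1 + 0*3 + 3*3
Products: [-6, 3, 0, 9]
Sum = 6.
|dot| = 6.

6


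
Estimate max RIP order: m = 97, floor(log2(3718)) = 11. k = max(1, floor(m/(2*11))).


floor(log2(3718)) = 11.
2*11 = 22.
m/(2*floor(log2(n))) = 97/22 ≈ 4.4091.
floor = 4.
k = max(1, 4) = 4.

4


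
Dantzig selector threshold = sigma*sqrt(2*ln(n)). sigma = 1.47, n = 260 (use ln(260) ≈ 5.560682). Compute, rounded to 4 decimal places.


ln(260) ≈ 5.560682.
2*ln(n) ≈ 11.121364.
sqrt(2*ln(n)) ≈ sqrt(11.121364) ≈ 3.334871.
threshold ≈ 1.47*3.334871 = 4.90226037 ≈ 4.9023.

4.9023


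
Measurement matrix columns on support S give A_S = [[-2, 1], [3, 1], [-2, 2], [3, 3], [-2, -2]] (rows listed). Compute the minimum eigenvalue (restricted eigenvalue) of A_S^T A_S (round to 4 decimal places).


A_S^T A_S = [[30, 10], [10, 19]].
trace = 49.
det = 470.
disc = trace^2 - 4*det = 2401 - 4*470 = 521.
sqrt(521) ≈ 22.825424.
lam_min = (49 - sqrt(521))/2 ≈ (49 - 22.825424)/2 = 13.087288 ≈ 13.0873.

13.0873


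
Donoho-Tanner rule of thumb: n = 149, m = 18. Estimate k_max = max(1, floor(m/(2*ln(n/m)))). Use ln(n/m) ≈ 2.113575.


n/m = 149/18.
ln(n/m) ≈ 2.113575.
2*ln(n/m) ≈ 4.22715.
m/(2*ln(n/m)) ≈ 18/4.22715 ≈ 4.2582.
floor = 4.
k_max = max(1, 4) = 4.

4


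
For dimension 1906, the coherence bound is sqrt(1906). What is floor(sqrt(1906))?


43^2 = 1849 <= 1906 < 1936 = 44^2, so 43 <= sqrt(1906) < 44.
floor(sqrt(1906)) = 43.

43


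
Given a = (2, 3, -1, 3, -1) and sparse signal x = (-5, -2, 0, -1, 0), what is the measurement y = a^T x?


Non-zero terms: ['2*-5', '3*-2', '3*-1']
Products: [-10, -6, -3]
y = sum = -19.

-19


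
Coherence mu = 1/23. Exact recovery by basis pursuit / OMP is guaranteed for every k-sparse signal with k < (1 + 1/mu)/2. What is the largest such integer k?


1/mu = 23.
1 + 1/mu = 24.
(1 + 1/mu)/2 = 12 is an integer and the inequality is strict, so k_max = 12 - 1 = 11.

11


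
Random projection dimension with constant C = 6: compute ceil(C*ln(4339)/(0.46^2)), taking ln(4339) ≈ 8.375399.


ln(4339) ≈ 8.375399.
eps^2 = 0.46^2 = 0.2116.
C*ln(N)/eps^2 ≈ 6*8.375399/0.2116 ≈ 237.4877.
m = ceil(237.4877) = 238.

238


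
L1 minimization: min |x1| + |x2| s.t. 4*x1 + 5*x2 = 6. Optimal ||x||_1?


Axis intercepts:
  x1 = 3/2, x2 = 0: L1 = 3/2
  x1 = 0, x2 = 6/5: L1 = 6/5
x* = (0, 6/5)
||x*||_1 = 6/5.

6/5


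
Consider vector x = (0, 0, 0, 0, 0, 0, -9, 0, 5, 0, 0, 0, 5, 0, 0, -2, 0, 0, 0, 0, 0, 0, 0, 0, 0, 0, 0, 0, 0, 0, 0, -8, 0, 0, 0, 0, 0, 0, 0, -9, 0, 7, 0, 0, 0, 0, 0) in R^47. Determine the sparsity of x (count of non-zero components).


Non-zero positions: [6, 8, 12, 15, 31, 39, 41].
Sparsity = 7.

7


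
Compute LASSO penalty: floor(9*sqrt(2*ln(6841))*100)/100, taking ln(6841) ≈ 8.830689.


ln(6841) ≈ 8.830689.
2*ln(n) ≈ 17.661378.
sqrt(2*ln(n)) ≈ sqrt(17.661378) ≈ 4.202544.
lambda ≈ 9*4.202544 = 37.822896.
floor(lambda*100)/100 = 37.82.

37.82


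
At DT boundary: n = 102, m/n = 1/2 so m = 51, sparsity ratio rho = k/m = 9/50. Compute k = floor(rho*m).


m = 1/2*102 = 51.
rho = 9/50.
rho*m = 9/50*51 = 9.18.
k = floor(9.18) = 9.

9


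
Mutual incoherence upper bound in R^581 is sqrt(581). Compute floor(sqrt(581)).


24^2 = 576 <= 581 < 625 = 25^2, so 24 <= sqrt(581) < 25.
floor(sqrt(581)) = 24.

24


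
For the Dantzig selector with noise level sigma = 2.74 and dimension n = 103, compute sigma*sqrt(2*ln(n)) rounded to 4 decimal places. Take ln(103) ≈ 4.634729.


ln(103) ≈ 4.634729.
2*ln(n) ≈ 9.269458.
sqrt(2*ln(n)) ≈ sqrt(9.269458) ≈ 3.044578.
threshold ≈ 2.74*3.044578 = 8.34214372 ≈ 8.3421.

8.3421


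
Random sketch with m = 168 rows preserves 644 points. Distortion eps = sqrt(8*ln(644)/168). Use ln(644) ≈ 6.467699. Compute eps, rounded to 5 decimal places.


ln(644) ≈ 6.467699.
8*ln(N)/m ≈ 8*6.467699/168 ≈ 0.30798567.
eps = sqrt(0.30798567) ≈ 0.5549646 ≈ 0.55496.

0.55496


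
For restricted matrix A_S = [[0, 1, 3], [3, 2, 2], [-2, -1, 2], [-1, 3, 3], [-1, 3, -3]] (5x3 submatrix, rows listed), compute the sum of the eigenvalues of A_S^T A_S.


Sum of eigenvalues of A_S^T A_S = trace(A_S^T A_S) = sum of squared column norms of A_S.
A_S^T A_S diagonal: [15, 24, 35].
trace = 15 + 24 + 35 = 74.

74


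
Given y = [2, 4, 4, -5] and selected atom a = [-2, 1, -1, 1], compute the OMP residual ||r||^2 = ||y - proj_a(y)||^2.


a^T a = 7.
a^T y = -9.
coeff = -9/7 = -9/7.
||r||^2 = 346/7.

346/7


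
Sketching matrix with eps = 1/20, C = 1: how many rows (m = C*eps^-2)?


1/eps = 20.
(1/eps)^2 = 400.
m = 1*400 = 400.

400


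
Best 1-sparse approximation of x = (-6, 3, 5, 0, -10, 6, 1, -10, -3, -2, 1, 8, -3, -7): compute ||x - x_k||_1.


Sorted |x_i| descending: [10, 10, 8, 7, 6, 6, 5, 3, 3, 3, 2, 1, 1, 0]
Keep top 1: [10]
Tail entries: [10, 8, 7, 6, 6, 5, 3, 3, 3, 2, 1, 1, 0]
L1 error = sum of tail = 55.

55


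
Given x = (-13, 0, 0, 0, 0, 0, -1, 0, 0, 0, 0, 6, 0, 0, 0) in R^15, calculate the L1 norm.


Non-zero entries: [(0, -13), (6, -1), (11, 6)]
Absolute values: [13, 1, 6]
||x||_1 = sum = 20.

20


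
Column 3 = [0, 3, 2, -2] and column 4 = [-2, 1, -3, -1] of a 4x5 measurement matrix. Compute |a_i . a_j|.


Inner product: 0*-2 + 3*1 + 2*-3 + -2*-1
Products: [0, 3, -6, 2]
Sum = -1.
|dot| = 1.

1


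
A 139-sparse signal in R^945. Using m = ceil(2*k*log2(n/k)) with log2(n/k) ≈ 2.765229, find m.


log2(n/k) = log2(945/139) ≈ 2.765229.
2*k*log2(n/k) ≈ 2*139*2.765229 = 768.733662.
m = ceil(768.733662) = 769.

769


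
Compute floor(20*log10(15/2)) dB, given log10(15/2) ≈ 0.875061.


||x||/||e|| = 15/2.
log10(15/2) ≈ 0.875061.
20*log10(||x||/||e||) ≈ 20*0.875061 = 17.50122.
floor(17.50122) = 17.

17


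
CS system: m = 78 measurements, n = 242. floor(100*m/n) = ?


100*m/n = 100*78/242 ≈ 32.2314.
floor = 32.

32


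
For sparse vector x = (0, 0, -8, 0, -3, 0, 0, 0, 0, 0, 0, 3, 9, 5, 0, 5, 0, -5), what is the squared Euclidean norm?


Non-zero entries: [(2, -8), (4, -3), (11, 3), (12, 9), (13, 5), (15, 5), (17, -5)]
Squares: [64, 9, 9, 81, 25, 25, 25]
||x||_2^2 = sum = 238.

238


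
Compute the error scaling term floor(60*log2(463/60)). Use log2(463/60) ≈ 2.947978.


log2(n/k) = log2(463/60) ≈ 2.947978.
k*log2(n/k) ≈ 60*2.947978 = 176.87868.
floor(176.87868) = 176.

176


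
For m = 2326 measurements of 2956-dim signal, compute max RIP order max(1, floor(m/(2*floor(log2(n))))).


floor(log2(2956)) = 11.
2*11 = 22.
m/(2*floor(log2(n))) = 2326/22 ≈ 105.7273.
floor = 105.
k = max(1, 105) = 105.

105


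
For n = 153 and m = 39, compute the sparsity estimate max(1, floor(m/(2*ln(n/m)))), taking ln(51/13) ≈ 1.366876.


n/m = 153/39 = 51/13.
ln(n/m) ≈ 1.366876.
2*ln(n/m) ≈ 2.733752.
m/(2*ln(n/m)) ≈ 39/2.733752 ≈ 14.2661.
floor = 14.
k_max = max(1, 14) = 14.

14


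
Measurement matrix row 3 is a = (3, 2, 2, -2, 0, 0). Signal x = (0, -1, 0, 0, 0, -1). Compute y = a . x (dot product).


Non-zero terms: ['2*-1', '0*-1']
Products: [-2, 0]
y = sum = -2.

-2


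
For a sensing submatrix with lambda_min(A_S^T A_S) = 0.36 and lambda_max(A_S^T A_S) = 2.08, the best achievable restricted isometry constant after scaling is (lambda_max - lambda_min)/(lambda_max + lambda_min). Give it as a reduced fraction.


lambda_max - lambda_min = 2.08 - 0.36 = 1.72.
lambda_max + lambda_min = 2.08 + 0.36 = 2.44.
delta = 1.72/2.44 = 172/244 = 43/61.

43/61


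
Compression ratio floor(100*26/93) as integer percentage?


100*m/n = 100*26/93 ≈ 27.957.
floor = 27.

27


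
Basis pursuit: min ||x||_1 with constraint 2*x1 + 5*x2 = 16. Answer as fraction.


Axis intercepts:
  x1 = 8, x2 = 0: L1 = 8
  x1 = 0, x2 = 16/5: L1 = 16/5
x* = (0, 16/5)
||x*||_1 = 16/5.

16/5


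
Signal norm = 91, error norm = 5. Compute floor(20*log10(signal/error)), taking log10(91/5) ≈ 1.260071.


||x||/||e|| = 91/5.
log10(91/5) ≈ 1.260071.
20*log10(||x||/||e||) ≈ 20*1.260071 = 25.20142.
floor(25.20142) = 25.

25


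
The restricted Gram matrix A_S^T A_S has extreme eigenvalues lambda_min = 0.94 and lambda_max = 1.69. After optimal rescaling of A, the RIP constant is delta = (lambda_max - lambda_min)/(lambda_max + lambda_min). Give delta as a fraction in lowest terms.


lambda_max - lambda_min = 1.69 - 0.94 = 0.75.
lambda_max + lambda_min = 1.69 + 0.94 = 2.63.
delta = 0.75/2.63 = 75/263.

75/263


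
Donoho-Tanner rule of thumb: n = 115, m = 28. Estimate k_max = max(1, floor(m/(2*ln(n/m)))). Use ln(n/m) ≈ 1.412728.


n/m = 115/28.
ln(n/m) ≈ 1.412728.
2*ln(n/m) ≈ 2.825456.
m/(2*ln(n/m)) ≈ 28/2.825456 ≈ 9.9099.
floor = 9.
k_max = max(1, 9) = 9.

9


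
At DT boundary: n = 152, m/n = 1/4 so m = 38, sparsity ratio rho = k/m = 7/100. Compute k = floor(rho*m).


m = 1/4*152 = 38.
rho = 7/100.
rho*m = 7/100*38 = 2.66.
k = floor(2.66) = 2.

2


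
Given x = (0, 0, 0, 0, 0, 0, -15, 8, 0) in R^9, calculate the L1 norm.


Non-zero entries: [(6, -15), (7, 8)]
Absolute values: [15, 8]
||x||_1 = sum = 23.

23


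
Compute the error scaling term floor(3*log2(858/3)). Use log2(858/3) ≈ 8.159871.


log2(n/k) = log2(858/3) ≈ 8.159871.
k*log2(n/k) ≈ 3*8.159871 = 24.479613.
floor(24.479613) = 24.

24


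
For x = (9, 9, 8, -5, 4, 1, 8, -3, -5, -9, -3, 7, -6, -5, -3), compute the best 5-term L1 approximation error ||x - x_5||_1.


Sorted |x_i| descending: [9, 9, 9, 8, 8, 7, 6, 5, 5, 5, 4, 3, 3, 3, 1]
Keep top 5: [9, 9, 9, 8, 8]
Tail entries: [7, 6, 5, 5, 5, 4, 3, 3, 3, 1]
L1 error = sum of tail = 42.

42


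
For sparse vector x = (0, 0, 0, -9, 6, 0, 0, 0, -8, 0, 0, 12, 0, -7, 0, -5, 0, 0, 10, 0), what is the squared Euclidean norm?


Non-zero entries: [(3, -9), (4, 6), (8, -8), (11, 12), (13, -7), (15, -5), (18, 10)]
Squares: [81, 36, 64, 144, 49, 25, 100]
||x||_2^2 = sum = 499.

499


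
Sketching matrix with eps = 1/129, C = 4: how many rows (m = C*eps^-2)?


1/eps = 129.
(1/eps)^2 = 16641.
m = 4*16641 = 66564.

66564


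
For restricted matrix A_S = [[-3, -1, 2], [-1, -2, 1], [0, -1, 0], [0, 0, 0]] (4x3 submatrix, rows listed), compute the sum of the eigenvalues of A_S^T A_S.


Sum of eigenvalues of A_S^T A_S = trace(A_S^T A_S) = sum of squared column norms of A_S.
A_S^T A_S diagonal: [10, 6, 5].
trace = 10 + 6 + 5 = 21.

21


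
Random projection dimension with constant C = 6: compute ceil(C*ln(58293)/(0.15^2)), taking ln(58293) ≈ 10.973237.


ln(58293) ≈ 10.973237.
eps^2 = 0.15^2 = 0.0225.
C*ln(N)/eps^2 ≈ 6*10.973237/0.0225 ≈ 2926.1965.
m = ceil(2926.1965) = 2927.

2927


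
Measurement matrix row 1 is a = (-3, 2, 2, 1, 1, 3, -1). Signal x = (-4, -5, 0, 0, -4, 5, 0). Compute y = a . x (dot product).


Non-zero terms: ['-3*-4', '2*-5', '1*-4', '3*5']
Products: [12, -10, -4, 15]
y = sum = 13.

13


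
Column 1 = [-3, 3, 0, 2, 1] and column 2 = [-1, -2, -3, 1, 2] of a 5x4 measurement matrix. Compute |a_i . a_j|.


Inner product: -3*-1 + 3*-2 + 0*-3 + 2*1 + 1*2
Products: [3, -6, 0, 2, 2]
Sum = 1.
|dot| = 1.

1


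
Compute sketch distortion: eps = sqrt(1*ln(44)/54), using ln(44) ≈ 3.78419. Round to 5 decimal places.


ln(44) ≈ 3.78419.
1*ln(N)/m ≈ 1*3.78419/54 ≈ 0.07007759.
eps = sqrt(0.07007759) ≈ 0.2647217 ≈ 0.26472.

0.26472


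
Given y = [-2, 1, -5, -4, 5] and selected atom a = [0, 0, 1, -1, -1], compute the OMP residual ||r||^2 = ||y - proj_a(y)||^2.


a^T a = 3.
a^T y = -6.
coeff = -6/3 = -2.
||r||^2 = 59.

59


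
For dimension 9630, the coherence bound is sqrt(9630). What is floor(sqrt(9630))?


98^2 = 9604 <= 9630 < 9801 = 99^2, so 98 <= sqrt(9630) < 99.
floor(sqrt(9630)) = 98.

98


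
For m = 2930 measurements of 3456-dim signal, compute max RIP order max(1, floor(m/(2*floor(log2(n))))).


floor(log2(3456)) = 11.
2*11 = 22.
m/(2*floor(log2(n))) = 2930/22 ≈ 133.1818.
floor = 133.
k = max(1, 133) = 133.

133


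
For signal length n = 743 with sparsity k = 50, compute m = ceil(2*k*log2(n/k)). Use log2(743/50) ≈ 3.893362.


log2(n/k) = log2(743/50) ≈ 3.893362.
2*k*log2(n/k) ≈ 2*50*3.893362 = 389.3362.
m = ceil(389.3362) = 390.

390


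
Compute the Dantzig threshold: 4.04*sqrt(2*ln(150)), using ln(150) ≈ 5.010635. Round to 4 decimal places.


ln(150) ≈ 5.010635.
2*ln(n) ≈ 10.02127.
sqrt(2*ln(n)) ≈ sqrt(10.02127) ≈ 3.165639.
threshold ≈ 4.04*3.165639 = 12.78918156 ≈ 12.7892.

12.7892


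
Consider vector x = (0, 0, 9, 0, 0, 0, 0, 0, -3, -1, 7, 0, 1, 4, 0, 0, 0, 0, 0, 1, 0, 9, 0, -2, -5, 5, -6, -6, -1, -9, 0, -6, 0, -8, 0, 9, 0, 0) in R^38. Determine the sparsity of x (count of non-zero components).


Non-zero positions: [2, 8, 9, 10, 12, 13, 19, 21, 23, 24, 25, 26, 27, 28, 29, 31, 33, 35].
Sparsity = 18.

18


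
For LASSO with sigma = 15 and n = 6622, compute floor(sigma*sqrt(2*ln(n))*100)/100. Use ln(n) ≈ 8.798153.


ln(6622) ≈ 8.798153.
2*ln(n) ≈ 17.596306.
sqrt(2*ln(n)) ≈ sqrt(17.596306) ≈ 4.194795.
lambda ≈ 15*4.194795 = 62.921925.
floor(lambda*100)/100 = 62.92.

62.92


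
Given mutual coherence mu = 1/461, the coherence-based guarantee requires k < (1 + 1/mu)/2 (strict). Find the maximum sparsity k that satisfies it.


1/mu = 461.
1 + 1/mu = 462.
(1 + 1/mu)/2 = 231 is an integer and the inequality is strict, so k_max = 231 - 1 = 230.

230


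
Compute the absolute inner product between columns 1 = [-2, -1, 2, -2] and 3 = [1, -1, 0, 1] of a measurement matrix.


Inner product: -2*1 + -1*-1 + 2*0 + -2*1
Products: [-2, 1, 0, -2]
Sum = -3.
|dot| = 3.

3


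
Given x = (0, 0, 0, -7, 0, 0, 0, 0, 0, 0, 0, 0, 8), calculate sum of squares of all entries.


Non-zero entries: [(3, -7), (12, 8)]
Squares: [49, 64]
||x||_2^2 = sum = 113.

113


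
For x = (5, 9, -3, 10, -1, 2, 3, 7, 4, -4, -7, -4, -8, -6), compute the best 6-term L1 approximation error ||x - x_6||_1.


Sorted |x_i| descending: [10, 9, 8, 7, 7, 6, 5, 4, 4, 4, 3, 3, 2, 1]
Keep top 6: [10, 9, 8, 7, 7, 6]
Tail entries: [5, 4, 4, 4, 3, 3, 2, 1]
L1 error = sum of tail = 26.

26


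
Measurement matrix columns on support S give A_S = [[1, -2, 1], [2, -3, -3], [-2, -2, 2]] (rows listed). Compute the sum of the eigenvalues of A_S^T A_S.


Sum of eigenvalues of A_S^T A_S = trace(A_S^T A_S) = sum of squared column norms of A_S.
A_S^T A_S diagonal: [9, 17, 14].
trace = 9 + 17 + 14 = 40.

40


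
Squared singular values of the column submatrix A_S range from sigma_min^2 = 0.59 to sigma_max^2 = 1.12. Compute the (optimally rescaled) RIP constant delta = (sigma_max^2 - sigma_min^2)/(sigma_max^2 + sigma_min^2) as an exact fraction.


lambda_max - lambda_min = 1.12 - 0.59 = 0.53.
lambda_max + lambda_min = 1.12 + 0.59 = 1.71.
delta = 0.53/1.71 = 53/171.

53/171


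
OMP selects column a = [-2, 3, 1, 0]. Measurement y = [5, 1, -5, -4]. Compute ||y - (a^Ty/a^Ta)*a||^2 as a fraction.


a^T a = 14.
a^T y = -12.
coeff = -12/14 = -6/7.
||r||^2 = 397/7.

397/7


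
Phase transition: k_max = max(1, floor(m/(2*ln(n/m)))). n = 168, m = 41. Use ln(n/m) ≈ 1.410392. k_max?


n/m = 168/41.
ln(n/m) ≈ 1.410392.
2*ln(n/m) ≈ 2.820784.
m/(2*ln(n/m)) ≈ 41/2.820784 ≈ 14.535.
floor = 14.
k_max = max(1, 14) = 14.

14


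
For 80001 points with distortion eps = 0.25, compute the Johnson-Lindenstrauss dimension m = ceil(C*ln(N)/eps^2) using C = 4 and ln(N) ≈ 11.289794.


ln(80001) ≈ 11.289794.
eps^2 = 0.25^2 = 0.0625.
C*ln(N)/eps^2 ≈ 4*11.289794/0.0625 ≈ 722.5468.
m = ceil(722.5468) = 723.

723


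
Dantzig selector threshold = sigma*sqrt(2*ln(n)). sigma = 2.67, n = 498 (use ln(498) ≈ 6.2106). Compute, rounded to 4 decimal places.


ln(498) ≈ 6.2106.
2*ln(n) ≈ 12.4212.
sqrt(2*ln(n)) ≈ sqrt(12.4212) ≈ 3.524372.
threshold ≈ 2.67*3.524372 = 9.41007324 ≈ 9.4101.

9.4101


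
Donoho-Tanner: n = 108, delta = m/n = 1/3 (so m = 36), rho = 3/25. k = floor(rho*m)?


m = 1/3*108 = 36.
rho = 3/25.
rho*m = 3/25*36 = 4.32.
k = floor(4.32) = 4.

4
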